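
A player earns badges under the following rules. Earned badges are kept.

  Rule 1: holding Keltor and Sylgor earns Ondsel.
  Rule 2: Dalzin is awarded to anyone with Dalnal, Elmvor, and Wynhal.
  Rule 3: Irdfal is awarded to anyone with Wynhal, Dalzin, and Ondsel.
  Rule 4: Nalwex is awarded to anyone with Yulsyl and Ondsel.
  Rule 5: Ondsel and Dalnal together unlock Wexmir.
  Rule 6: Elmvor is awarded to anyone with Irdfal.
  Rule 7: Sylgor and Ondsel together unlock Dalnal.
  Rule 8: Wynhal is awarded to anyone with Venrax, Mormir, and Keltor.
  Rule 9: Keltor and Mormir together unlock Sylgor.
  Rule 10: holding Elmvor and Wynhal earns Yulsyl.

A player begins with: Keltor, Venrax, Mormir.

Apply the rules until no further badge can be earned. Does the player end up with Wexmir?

Yes

With Keltor and Mormir, Sylgor is earned (Rule 9).
With Keltor and Sylgor, Ondsel is earned (Rule 1).
With Sylgor and Ondsel, Dalnal is earned (Rule 7).
With Ondsel and Dalnal, Wexmir is earned (Rule 5).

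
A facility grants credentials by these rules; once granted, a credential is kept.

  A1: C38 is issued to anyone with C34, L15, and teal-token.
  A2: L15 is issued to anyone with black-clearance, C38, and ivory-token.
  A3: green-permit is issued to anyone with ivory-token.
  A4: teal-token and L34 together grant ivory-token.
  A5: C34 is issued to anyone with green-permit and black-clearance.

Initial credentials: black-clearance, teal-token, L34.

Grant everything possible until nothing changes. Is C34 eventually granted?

Holding teal-token and L34 grants ivory-token (A4).
Holding ivory-token grants green-permit (A3).
Holding green-permit and black-clearance grants C34 (A5).

Yes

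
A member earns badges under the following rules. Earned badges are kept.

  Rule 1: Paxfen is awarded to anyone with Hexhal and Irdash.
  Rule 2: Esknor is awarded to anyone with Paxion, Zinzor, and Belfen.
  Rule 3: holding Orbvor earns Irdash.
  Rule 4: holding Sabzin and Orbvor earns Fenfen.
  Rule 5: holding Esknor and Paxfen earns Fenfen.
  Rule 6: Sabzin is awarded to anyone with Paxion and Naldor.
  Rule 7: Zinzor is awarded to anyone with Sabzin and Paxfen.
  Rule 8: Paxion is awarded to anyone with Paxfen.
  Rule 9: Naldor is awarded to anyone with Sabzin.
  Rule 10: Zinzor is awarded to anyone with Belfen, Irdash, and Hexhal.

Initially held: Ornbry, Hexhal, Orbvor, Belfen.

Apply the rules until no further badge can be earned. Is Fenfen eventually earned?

Yes

With Orbvor, Irdash is earned (Rule 3).
With Belfen, Irdash, and Hexhal, Zinzor is earned (Rule 10).
With Hexhal and Irdash, Paxfen is earned (Rule 1).
With Paxfen, Paxion is earned (Rule 8).
With Paxion, Zinzor, and Belfen, Esknor is earned (Rule 2).
With Esknor and Paxfen, Fenfen is earned (Rule 5).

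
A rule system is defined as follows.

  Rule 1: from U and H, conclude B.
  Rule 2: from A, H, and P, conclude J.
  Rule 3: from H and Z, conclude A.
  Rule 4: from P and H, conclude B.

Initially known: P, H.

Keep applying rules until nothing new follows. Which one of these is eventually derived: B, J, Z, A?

From P and H, Rule 4 gives B.
J would need A, H, and P (Rule 2), but A is never established. No rule produces Z, and it is not given. A would need H and Z (Rule 3), but Z is never established.

B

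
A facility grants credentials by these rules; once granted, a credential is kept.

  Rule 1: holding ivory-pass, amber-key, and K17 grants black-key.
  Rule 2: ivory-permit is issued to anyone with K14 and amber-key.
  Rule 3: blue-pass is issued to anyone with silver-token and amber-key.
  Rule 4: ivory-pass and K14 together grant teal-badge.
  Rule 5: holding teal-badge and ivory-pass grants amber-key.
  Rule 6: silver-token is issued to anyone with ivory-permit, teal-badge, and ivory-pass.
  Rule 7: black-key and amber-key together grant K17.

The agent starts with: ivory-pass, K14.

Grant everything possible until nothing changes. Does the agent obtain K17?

No

K17 would need black-key and amber-key (Rule 7), but black-key is never granted.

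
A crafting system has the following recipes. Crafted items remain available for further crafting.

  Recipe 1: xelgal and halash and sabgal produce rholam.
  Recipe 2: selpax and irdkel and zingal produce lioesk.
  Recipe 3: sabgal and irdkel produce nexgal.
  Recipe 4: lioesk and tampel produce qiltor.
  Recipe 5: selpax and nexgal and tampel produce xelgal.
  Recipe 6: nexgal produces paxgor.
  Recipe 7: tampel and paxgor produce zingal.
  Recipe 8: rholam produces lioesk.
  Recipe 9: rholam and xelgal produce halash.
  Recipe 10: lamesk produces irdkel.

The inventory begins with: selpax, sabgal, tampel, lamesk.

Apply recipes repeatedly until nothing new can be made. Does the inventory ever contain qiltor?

lamesk → irdkel (Recipe 10).
sabgal and irdkel → nexgal (Recipe 3).
Using Recipe 6, nexgal makes paxgor.
tampel and paxgor → zingal (Recipe 7).
selpax and irdkel and zingal → lioesk (Recipe 2).
Using Recipe 4, lioesk and tampel make qiltor.

Yes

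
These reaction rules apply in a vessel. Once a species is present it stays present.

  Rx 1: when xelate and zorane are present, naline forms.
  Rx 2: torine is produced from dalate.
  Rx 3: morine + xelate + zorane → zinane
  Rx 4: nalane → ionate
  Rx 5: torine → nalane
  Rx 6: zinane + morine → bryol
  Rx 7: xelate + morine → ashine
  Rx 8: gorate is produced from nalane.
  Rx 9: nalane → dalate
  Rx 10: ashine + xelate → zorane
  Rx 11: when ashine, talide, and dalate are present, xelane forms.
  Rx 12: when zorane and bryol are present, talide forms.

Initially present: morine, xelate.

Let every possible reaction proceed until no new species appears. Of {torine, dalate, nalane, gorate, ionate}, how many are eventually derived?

torine would need dalate (Rx 2), but dalate never forms.
dalate would need nalane (Rx 9), but nalane never forms.
nalane would need torine (Rx 5), but torine never forms.
gorate would need nalane (Rx 8), but nalane never forms.
ionate would need nalane (Rx 4), but nalane never forms.
None of the 5 are reached.

0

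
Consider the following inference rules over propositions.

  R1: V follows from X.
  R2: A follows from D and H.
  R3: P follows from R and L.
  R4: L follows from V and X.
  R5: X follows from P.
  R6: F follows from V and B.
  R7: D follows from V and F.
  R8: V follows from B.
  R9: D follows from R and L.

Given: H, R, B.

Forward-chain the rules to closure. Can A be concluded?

Yes

B holds, so V follows (R8).
V and B hold, so F follows (R6).
From V and F, R7 gives D.
D and H hold, so A follows (R2).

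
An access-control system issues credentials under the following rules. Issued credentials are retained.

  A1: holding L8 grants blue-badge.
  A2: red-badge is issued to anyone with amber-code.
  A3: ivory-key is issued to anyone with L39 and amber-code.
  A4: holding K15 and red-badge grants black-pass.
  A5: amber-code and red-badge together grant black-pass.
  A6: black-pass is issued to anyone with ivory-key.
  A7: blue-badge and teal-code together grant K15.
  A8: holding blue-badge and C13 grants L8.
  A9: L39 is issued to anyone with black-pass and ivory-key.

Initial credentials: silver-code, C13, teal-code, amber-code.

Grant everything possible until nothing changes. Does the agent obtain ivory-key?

ivory-key would need L39 and amber-code (A3), but L39 is never granted.

No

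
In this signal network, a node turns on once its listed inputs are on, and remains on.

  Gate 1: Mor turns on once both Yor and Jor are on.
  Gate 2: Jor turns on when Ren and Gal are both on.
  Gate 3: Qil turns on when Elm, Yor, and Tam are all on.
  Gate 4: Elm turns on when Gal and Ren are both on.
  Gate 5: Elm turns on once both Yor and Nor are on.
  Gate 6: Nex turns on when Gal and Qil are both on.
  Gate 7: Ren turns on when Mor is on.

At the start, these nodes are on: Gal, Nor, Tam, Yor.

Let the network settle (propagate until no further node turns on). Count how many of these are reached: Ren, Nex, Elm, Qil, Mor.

Yor and Nor are on, so Elm turns on (Gate 5).
Elm, Yor, and Tam are on, so Qil turns on (Gate 3).
Gate 6: Gal and Qil on → Nex on.
Ren would need Mor (Gate 7), but Mor never turns on.
Nex: reached.
Elm: reached.
Qil: reached.
Mor would need Yor and Jor (Gate 1), but Jor never turns on.
Reached: Nex, Elm, and Qil — 3 of the 5.

3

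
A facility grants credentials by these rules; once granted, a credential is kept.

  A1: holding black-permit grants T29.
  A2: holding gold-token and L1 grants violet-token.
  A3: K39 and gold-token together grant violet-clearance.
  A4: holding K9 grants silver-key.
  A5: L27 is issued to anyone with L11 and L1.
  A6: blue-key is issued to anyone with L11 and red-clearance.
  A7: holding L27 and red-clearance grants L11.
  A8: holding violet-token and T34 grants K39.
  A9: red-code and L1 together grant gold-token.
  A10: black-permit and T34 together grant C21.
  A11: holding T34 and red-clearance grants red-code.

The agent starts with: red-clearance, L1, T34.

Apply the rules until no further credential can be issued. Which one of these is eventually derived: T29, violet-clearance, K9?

Holding T34 and red-clearance grants red-code (A11).
Holding red-code and L1 grants gold-token (A9).
Holding gold-token and L1 grants violet-token (A2).
Holding violet-token and T34 grants K39 (A8).
Holding K39 and gold-token grants violet-clearance (A3).
No rule produces K9, and it is not given. T29 would need black-permit (A1), but black-permit is never granted.

violet-clearance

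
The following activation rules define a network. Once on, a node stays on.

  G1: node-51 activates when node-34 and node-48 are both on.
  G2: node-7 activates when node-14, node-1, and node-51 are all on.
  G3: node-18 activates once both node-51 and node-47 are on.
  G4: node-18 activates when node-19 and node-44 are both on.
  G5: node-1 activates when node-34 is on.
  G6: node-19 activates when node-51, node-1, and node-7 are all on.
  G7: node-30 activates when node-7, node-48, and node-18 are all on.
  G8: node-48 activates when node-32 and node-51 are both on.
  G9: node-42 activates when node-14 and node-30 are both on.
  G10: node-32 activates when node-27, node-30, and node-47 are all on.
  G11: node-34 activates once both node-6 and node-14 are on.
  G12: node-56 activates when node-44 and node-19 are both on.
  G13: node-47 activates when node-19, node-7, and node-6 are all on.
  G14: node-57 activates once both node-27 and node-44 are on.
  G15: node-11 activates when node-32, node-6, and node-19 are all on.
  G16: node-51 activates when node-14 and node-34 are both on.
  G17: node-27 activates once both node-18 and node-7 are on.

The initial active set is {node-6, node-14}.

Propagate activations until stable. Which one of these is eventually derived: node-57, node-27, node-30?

node-27

node-6 and node-14 are on, so node-34 activates (G11).
G16: node-14 and node-34 on → node-51 on.
G5: node-34 on → node-1 on.
G2: node-14, node-1, and node-51 on → node-7 on.
node-51, node-1, and node-7 are on, so node-19 activates (G6).
G13: node-19, node-7, and node-6 on → node-47 on.
node-51 and node-47 are on, so node-18 activates (G3).
node-18 and node-7 are on, so node-27 activates (G17).
node-57 would need node-27 and node-44 (G14), but node-44 never turns on. node-30 would need node-7, node-48, and node-18 (G7), but node-48 never turns on.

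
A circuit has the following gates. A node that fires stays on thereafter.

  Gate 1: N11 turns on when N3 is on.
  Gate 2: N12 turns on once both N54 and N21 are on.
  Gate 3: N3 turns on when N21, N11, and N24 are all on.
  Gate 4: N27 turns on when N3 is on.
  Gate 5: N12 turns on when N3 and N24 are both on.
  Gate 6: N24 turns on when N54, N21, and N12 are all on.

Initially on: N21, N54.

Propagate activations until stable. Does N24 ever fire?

Yes

N54 and N21 are on, so N12 turns on (Gate 2).
Gate 6: N54, N21, and N12 on → N24 on.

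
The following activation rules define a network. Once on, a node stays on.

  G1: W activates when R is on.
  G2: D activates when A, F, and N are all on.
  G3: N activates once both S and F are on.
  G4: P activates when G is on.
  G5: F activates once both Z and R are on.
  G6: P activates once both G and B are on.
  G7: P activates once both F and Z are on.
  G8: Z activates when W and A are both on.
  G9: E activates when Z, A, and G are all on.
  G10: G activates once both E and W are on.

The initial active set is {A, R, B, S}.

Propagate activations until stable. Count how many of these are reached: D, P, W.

G1: R on → W on.
W and A are on, so Z activates (G8).
G5: Z and R on → F on.
G3: S and F on → N on.
G7: F and Z on → P on.
G2: A, F, and N on → D on.
D: reached.
P: reached.
W: reached.
All 3 are reached.

3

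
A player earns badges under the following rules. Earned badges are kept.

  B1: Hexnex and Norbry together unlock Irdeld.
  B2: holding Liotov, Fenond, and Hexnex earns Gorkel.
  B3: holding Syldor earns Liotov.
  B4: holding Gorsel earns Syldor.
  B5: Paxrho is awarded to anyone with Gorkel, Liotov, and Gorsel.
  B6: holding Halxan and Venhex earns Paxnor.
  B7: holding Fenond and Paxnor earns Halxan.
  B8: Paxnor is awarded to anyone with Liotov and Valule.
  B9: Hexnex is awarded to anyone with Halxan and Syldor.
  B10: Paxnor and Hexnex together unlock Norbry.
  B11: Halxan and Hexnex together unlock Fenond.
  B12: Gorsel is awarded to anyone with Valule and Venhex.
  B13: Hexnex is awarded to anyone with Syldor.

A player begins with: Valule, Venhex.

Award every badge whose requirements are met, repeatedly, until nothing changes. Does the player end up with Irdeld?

With Valule and Venhex, Gorsel is earned (B12).
With Gorsel, Syldor is earned (B4).
With Syldor, Liotov is earned (B3).
With Syldor, Hexnex is earned (B13).
With Liotov and Valule, Paxnor is earned (B8).
With Paxnor and Hexnex, Norbry is earned (B10).
With Hexnex and Norbry, Irdeld is earned (B1).

Yes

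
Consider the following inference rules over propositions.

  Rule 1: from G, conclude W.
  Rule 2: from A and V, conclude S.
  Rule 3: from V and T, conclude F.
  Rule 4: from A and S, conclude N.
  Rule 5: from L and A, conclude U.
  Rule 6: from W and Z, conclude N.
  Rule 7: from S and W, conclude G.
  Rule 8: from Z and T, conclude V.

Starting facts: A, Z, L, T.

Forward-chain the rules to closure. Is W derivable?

No

W would need G (Rule 1), but G is never established.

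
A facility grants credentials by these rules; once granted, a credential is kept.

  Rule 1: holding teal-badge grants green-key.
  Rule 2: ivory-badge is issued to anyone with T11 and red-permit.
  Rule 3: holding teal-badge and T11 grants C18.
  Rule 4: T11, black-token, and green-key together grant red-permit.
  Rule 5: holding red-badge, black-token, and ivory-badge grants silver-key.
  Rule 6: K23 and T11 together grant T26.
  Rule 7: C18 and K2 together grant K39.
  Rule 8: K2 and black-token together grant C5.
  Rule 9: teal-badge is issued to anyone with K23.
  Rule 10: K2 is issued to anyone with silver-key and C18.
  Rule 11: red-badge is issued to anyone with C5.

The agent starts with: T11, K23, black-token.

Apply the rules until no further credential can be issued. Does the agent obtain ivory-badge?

Holding K23 grants teal-badge (Rule 9).
Holding teal-badge grants green-key (Rule 1).
Holding T11, black-token, and green-key grants red-permit (Rule 4).
Holding T11 and red-permit grants ivory-badge (Rule 2).

Yes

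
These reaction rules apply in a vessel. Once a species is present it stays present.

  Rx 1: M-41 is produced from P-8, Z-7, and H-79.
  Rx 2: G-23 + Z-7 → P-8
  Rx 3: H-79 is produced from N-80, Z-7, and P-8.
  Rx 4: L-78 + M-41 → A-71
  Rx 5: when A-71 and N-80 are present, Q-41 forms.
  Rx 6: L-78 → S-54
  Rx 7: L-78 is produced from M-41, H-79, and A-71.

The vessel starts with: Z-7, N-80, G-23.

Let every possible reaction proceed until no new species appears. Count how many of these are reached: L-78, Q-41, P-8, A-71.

1

G-23 and Z-7 present → P-8 forms (Rx 2).
L-78 would need M-41, H-79, and A-71 (Rx 7), but A-71 never forms.
Q-41 would need A-71 and N-80 (Rx 5), but A-71 never forms.
P-8: reached.
A-71 would need L-78 and M-41 (Rx 4), but L-78 never forms.
Reached: P-8 — 1 of the 4.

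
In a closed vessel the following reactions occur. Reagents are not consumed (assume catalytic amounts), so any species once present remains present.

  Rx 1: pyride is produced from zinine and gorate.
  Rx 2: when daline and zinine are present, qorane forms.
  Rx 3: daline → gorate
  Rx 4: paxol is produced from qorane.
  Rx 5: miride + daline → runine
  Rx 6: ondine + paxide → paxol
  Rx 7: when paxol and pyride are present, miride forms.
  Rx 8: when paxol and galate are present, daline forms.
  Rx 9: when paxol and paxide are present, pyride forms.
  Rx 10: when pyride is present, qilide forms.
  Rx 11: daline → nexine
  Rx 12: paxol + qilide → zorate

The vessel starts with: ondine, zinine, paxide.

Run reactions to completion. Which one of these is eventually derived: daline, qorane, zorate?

zorate

ondine and paxide present → paxol forms (Rx 6).
paxol and paxide present → pyride forms (Rx 9).
pyride present → qilide forms (Rx 10).
paxol and qilide present → zorate forms (Rx 12).
daline would need paxol and galate (Rx 8), but galate never forms. qorane would need daline and zinine (Rx 2), but daline never forms.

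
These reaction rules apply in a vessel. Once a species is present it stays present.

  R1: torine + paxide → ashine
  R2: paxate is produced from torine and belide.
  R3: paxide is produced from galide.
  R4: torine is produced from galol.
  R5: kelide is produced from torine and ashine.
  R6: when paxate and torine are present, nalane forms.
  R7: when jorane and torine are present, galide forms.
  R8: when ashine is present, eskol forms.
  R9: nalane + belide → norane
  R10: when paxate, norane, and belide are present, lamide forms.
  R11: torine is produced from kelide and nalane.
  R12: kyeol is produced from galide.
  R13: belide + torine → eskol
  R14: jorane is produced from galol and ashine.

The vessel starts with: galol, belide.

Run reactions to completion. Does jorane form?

jorane would need galol and ashine (R14), but ashine never forms.

No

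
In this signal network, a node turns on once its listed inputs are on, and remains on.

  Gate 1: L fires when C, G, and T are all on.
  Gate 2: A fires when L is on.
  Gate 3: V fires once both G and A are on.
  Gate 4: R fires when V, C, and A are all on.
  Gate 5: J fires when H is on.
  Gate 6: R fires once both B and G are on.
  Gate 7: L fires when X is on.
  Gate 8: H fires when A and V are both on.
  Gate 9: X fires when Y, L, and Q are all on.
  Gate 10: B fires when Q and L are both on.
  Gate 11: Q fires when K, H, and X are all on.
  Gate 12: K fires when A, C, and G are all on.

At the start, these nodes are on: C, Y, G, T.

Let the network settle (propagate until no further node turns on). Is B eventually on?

B would need Q and L (Gate 10), but Q never turns on.

No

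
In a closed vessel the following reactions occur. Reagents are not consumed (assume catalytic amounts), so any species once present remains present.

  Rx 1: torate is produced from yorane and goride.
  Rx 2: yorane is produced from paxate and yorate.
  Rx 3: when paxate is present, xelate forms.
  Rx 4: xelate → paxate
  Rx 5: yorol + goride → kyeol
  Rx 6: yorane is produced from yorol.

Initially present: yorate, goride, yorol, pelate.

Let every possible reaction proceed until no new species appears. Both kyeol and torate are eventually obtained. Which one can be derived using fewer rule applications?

kyeol

kyeol: yorol and goride present → kyeol forms (Rx 5). [1 rule application]
torate: yorol present → yorane forms (Rx 6). yorane and goride present → torate forms (Rx 1). [2 rule applications]
kyeol needs fewer.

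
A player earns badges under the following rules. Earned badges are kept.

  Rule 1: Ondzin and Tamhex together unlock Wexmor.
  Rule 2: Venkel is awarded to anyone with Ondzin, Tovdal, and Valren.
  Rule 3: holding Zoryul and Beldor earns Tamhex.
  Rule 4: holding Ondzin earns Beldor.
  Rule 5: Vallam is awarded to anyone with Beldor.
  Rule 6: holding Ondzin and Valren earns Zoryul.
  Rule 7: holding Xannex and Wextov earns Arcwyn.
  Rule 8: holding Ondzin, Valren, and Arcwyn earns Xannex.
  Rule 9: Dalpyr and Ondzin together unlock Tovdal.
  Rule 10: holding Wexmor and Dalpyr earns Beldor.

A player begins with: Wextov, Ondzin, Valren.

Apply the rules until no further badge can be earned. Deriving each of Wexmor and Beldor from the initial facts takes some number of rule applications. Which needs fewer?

Beldor

Beldor: With Ondzin, Beldor is earned (Rule 4). [1 rule application]
Wexmor: With Ondzin and Valren, Zoryul is earned (Rule 6). With Ondzin, Beldor is earned (Rule 4). With Zoryul and Beldor, Tamhex is earned (Rule 3). With Ondzin and Tamhex, Wexmor is earned (Rule 1). [4 rule applications]
Beldor needs fewer.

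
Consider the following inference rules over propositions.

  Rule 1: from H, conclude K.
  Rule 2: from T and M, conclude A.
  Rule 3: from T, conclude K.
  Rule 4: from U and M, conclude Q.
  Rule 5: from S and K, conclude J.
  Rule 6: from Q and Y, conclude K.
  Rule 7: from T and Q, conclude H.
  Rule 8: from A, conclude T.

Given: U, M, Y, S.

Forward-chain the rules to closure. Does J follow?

From U and M, Rule 4 gives Q.
Q and Y hold, so K follows (Rule 6).
S and K hold, so J follows (Rule 5).

Yes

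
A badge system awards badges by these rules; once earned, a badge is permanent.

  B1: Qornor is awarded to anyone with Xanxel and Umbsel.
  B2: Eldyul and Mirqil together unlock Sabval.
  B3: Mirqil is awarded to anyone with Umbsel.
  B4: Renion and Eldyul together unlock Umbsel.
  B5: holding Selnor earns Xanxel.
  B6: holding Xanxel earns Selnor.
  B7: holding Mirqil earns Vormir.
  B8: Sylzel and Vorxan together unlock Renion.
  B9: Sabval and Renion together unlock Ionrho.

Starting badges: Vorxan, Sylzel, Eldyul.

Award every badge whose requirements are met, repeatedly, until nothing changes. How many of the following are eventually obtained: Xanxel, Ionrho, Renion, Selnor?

2

With Sylzel and Vorxan, Renion is earned (B8).
With Renion and Eldyul, Umbsel is earned (B4).
With Umbsel, Mirqil is earned (B3).
With Eldyul and Mirqil, Sabval is earned (B2).
With Sabval and Renion, Ionrho is earned (B9).
Xanxel would need Selnor (B5), but Selnor is never earned.
Ionrho: reached.
Renion: reached.
Selnor would need Xanxel (B6), but Xanxel is never earned.
Reached: Ionrho and Renion — 2 of the 4.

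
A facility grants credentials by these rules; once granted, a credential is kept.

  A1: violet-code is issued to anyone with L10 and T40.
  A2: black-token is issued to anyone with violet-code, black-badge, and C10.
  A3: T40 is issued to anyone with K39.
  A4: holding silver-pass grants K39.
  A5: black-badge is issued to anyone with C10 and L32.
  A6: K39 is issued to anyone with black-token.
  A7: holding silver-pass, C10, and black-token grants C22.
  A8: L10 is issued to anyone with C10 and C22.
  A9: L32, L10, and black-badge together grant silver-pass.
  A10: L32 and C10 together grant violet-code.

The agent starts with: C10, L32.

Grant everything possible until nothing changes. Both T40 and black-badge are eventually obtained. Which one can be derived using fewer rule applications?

black-badge: Holding C10 and L32 grants black-badge (A5). [1 rule application]
T40: Holding C10 and L32 grants black-badge (A5). Holding L32 and C10 grants violet-code (A10). Holding violet-code, black-badge, and C10 grants black-token (A2). Holding black-token grants K39 (A6). Holding K39 grants T40 (A3). [5 rule applications]
black-badge needs fewer.

black-badge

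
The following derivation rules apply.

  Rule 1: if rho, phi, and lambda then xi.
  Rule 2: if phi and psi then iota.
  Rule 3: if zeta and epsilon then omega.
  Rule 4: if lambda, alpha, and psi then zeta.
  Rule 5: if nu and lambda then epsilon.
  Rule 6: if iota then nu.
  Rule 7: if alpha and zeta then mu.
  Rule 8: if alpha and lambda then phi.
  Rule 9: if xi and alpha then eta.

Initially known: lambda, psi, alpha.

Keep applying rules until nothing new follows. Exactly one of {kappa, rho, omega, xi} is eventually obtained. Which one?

omega

From lambda, alpha, and psi, Rule 4 gives zeta.
alpha and lambda hold, so phi follows (Rule 8).
From phi and psi, Rule 2 gives iota.
iota holds, so nu follows (Rule 6).
From nu and lambda, Rule 5 gives epsilon.
From zeta and epsilon, Rule 3 gives omega.
xi would need rho, phi, and lambda (Rule 1), but rho is never established. No rule produces kappa, and it is not given. No rule produces rho, and it is not given.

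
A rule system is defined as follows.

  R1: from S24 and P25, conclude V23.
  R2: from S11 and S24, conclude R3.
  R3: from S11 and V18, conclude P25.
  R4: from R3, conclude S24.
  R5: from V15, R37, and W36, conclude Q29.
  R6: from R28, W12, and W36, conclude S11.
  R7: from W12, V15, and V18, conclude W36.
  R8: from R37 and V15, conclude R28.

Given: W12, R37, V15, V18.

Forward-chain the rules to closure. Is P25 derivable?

Yes

R37 and V15 hold, so R28 follows (R8).
From W12, V15, and V18, R7 gives W36.
From R28, W12, and W36, R6 gives S11.
S11 and V18 hold, so P25 follows (R3).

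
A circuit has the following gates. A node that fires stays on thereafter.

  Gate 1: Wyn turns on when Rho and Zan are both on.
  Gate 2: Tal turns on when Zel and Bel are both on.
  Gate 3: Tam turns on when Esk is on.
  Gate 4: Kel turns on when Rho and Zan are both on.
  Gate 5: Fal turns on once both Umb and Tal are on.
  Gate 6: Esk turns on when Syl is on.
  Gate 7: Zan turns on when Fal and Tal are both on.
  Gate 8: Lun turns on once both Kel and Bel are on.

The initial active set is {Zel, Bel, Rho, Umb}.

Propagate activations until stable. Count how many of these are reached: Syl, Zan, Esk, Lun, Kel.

Gate 2: Zel and Bel on → Tal on.
Gate 5: Umb and Tal on → Fal on.
Gate 7: Fal and Tal on → Zan on.
Rho and Zan are on, so Kel turns on (Gate 4).
Kel and Bel are on, so Lun turns on (Gate 8).
No rule produces Syl, and it is not given.
Zan: reached.
Esk would need Syl (Gate 6), but Syl never turns on.
Lun: reached.
Kel: reached.
Reached: Zan, Lun, and Kel — 3 of the 5.

3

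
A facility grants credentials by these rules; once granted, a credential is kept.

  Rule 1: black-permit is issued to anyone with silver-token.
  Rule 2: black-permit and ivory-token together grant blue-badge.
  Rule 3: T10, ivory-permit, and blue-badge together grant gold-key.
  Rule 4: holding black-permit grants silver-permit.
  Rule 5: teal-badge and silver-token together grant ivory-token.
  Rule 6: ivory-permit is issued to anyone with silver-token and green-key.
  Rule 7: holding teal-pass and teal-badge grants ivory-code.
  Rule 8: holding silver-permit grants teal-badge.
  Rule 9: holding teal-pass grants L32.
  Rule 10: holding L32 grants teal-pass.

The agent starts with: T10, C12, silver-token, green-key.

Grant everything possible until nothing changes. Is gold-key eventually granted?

Holding silver-token and green-key grants ivory-permit (Rule 6).
Holding silver-token grants black-permit (Rule 1).
Holding black-permit grants silver-permit (Rule 4).
Holding silver-permit grants teal-badge (Rule 8).
Holding teal-badge and silver-token grants ivory-token (Rule 5).
Holding black-permit and ivory-token grants blue-badge (Rule 2).
Holding T10, ivory-permit, and blue-badge grants gold-key (Rule 3).

Yes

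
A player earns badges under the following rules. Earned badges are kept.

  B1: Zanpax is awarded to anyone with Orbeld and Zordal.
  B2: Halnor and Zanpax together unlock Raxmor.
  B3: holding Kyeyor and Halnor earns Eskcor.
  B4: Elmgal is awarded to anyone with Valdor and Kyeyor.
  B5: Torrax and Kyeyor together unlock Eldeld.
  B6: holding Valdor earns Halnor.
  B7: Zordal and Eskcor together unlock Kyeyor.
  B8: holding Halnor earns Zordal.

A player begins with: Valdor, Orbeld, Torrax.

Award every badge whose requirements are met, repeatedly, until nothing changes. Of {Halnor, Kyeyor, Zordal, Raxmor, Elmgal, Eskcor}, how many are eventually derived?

3

With Valdor, Halnor is earned (B6).
With Halnor, Zordal is earned (B8).
With Orbeld and Zordal, Zanpax is earned (B1).
With Halnor and Zanpax, Raxmor is earned (B2).
Halnor: reached.
Kyeyor would need Zordal and Eskcor (B7), but Eskcor is never earned.
Zordal: reached.
Raxmor: reached.
Elmgal would need Valdor and Kyeyor (B4), but Kyeyor is never earned.
Eskcor would need Kyeyor and Halnor (B3), but Kyeyor is never earned.
Reached: Halnor, Zordal, and Raxmor — 3 of the 6.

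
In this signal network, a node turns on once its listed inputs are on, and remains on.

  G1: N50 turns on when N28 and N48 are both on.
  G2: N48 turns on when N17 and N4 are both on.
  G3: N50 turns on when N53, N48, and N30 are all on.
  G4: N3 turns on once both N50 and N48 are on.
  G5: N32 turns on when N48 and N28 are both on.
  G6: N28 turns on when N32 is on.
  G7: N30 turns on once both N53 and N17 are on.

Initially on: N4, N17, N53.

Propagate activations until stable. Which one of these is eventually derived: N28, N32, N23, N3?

N53 and N17 are on, so N30 turns on (G7).
G2: N17 and N4 on → N48 on.
N53, N48, and N30 are on, so N50 turns on (G3).
G4: N50 and N48 on → N3 on.
N32 would need N48 and N28 (G5), but N28 never turns on. N28 would need N32 (G6), but N32 never turns on. No rule produces N23, and it is not given.

N3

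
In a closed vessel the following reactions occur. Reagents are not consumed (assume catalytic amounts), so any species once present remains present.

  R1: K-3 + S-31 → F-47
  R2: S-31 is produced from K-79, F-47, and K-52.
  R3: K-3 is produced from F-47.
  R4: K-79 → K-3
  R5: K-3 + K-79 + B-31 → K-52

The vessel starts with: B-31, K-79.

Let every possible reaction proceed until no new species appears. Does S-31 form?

No

S-31 would need K-79, F-47, and K-52 (R2), but F-47 never forms.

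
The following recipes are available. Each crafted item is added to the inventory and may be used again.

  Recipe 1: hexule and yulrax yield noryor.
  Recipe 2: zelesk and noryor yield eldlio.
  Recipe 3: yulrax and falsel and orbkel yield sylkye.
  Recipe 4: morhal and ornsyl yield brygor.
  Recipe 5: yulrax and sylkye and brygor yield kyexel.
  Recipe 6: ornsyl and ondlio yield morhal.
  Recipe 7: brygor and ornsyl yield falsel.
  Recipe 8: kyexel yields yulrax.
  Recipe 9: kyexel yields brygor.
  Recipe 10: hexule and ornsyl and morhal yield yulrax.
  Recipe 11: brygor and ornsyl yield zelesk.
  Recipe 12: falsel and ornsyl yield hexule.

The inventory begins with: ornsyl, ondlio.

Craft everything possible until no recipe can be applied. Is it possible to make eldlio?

ornsyl and ondlio → morhal (Recipe 6).
Using Recipe 4, morhal and ornsyl make brygor.
Using Recipe 11, brygor and ornsyl make zelesk.
Using Recipe 7, brygor and ornsyl make falsel.
Using Recipe 12, falsel and ornsyl make hexule.
Using Recipe 10, hexule, ornsyl, and morhal make yulrax.
Using Recipe 1, hexule and yulrax make noryor.
zelesk and noryor → eldlio (Recipe 2).

Yes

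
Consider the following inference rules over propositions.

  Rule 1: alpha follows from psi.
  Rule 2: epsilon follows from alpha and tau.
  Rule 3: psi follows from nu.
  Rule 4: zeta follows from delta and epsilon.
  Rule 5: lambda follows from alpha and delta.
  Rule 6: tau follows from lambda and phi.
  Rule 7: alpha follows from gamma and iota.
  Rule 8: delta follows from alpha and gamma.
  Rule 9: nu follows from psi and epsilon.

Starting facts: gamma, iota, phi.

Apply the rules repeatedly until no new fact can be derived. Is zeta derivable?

Yes

From gamma and iota, Rule 7 gives alpha.
From alpha and gamma, Rule 8 gives delta.
alpha and delta hold, so lambda follows (Rule 5).
lambda and phi hold, so tau follows (Rule 6).
From alpha and tau, Rule 2 gives epsilon.
delta and epsilon hold, so zeta follows (Rule 4).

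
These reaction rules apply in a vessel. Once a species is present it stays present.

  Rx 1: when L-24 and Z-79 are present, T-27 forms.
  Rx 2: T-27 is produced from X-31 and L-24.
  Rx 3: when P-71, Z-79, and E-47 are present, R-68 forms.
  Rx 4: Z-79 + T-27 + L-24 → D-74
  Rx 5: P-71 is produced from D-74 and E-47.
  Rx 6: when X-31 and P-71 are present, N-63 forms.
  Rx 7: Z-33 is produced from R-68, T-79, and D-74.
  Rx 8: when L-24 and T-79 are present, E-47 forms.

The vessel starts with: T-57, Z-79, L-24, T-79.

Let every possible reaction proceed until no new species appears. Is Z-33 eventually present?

Yes

L-24 and T-79 present → E-47 forms (Rx 8).
L-24 and Z-79 present → T-27 forms (Rx 1).
Z-79, T-27, and L-24 present → D-74 forms (Rx 4).
D-74 and E-47 present → P-71 forms (Rx 5).
P-71, Z-79, and E-47 present → R-68 forms (Rx 3).
R-68, T-79, and D-74 present → Z-33 forms (Rx 7).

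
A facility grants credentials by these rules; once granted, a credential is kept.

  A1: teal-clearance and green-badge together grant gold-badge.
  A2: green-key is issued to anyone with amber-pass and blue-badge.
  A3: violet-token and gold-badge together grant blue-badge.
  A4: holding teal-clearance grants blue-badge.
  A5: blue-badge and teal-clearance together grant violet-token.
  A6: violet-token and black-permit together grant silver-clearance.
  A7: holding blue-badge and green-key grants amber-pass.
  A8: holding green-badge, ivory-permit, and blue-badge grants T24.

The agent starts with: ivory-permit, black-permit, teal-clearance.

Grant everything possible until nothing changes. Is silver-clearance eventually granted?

Holding teal-clearance grants blue-badge (A4).
Holding blue-badge and teal-clearance grants violet-token (A5).
Holding violet-token and black-permit grants silver-clearance (A6).

Yes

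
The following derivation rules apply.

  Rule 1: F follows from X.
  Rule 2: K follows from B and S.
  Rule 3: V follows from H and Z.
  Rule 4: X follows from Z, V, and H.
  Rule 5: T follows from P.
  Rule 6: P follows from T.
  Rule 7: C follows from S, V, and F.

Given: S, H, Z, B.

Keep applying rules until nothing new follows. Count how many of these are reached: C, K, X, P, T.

3

H and Z hold, so V follows (Rule 3).
B and S hold, so K follows (Rule 2).
From Z, V, and H, Rule 4 gives X.
X holds, so F follows (Rule 1).
S, V, and F hold, so C follows (Rule 7).
C: reached.
K: reached.
X: reached.
P would need T (Rule 6), but T is never established.
T would need P (Rule 5), but P is never established.
Reached: C, K, and X — 3 of the 5.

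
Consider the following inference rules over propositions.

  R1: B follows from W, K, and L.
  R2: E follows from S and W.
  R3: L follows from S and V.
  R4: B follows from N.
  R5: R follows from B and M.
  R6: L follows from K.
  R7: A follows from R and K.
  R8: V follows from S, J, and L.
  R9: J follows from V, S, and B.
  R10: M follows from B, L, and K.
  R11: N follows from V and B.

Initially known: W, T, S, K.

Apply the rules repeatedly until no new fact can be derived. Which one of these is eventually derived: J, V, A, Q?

From K, R6 gives L.
W, K, and L hold, so B follows (R1).
B, L, and K hold, so M follows (R10).
B and M hold, so R follows (R5).
From R and K, R7 gives A.
J would need V, S, and B (R9), but V is never established. V would need S, J, and L (R8), but J is never established. No rule produces Q, and it is not given.

A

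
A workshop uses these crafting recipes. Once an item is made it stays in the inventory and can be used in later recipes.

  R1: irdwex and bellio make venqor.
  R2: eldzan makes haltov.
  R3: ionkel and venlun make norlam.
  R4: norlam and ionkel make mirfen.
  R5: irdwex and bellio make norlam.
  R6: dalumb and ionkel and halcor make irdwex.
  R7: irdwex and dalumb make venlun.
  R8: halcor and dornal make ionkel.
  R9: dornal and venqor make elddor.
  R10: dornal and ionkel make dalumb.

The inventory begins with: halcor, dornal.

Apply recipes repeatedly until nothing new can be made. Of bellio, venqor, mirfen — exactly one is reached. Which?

Using R8, halcor and dornal make ionkel.
Using R10, dornal and ionkel make dalumb.
Using R6, dalumb, ionkel, and halcor make irdwex.
irdwex and dalumb → venlun (R7).
Using R3, ionkel and venlun make norlam.
norlam and ionkel → mirfen (R4).
No rule produces bellio, and it is not given. venqor would need irdwex and bellio (R1), but bellio is never obtained.

mirfen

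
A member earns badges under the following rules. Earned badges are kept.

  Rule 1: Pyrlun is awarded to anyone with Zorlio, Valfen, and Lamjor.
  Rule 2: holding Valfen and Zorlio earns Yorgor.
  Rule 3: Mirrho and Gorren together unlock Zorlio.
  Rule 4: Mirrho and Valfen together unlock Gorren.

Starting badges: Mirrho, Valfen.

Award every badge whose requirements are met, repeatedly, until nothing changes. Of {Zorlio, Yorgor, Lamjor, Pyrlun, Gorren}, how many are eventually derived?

With Mirrho and Valfen, Gorren is earned (Rule 4).
With Mirrho and Gorren, Zorlio is earned (Rule 3).
With Valfen and Zorlio, Yorgor is earned (Rule 2).
Zorlio: reached.
Yorgor: reached.
No rule produces Lamjor, and it is not given.
Pyrlun would need Zorlio, Valfen, and Lamjor (Rule 1), but Lamjor is never earned.
Gorren: reached.
Reached: Zorlio, Yorgor, and Gorren — 3 of the 5.

3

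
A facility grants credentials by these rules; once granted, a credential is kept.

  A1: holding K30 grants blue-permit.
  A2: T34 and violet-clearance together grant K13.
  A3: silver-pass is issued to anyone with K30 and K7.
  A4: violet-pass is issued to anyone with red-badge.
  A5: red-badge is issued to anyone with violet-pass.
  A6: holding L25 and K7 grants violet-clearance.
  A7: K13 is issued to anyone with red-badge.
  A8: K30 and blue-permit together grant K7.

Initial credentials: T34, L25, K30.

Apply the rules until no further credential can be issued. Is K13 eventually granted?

Yes

Holding K30 grants blue-permit (A1).
Holding K30 and blue-permit grants K7 (A8).
Holding L25 and K7 grants violet-clearance (A6).
Holding T34 and violet-clearance grants K13 (A2).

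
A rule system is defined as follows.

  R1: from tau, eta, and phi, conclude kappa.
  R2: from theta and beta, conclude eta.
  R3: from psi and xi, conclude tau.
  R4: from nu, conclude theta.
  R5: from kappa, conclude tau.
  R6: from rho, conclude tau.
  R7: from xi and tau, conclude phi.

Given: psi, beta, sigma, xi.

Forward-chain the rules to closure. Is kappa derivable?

kappa would need tau, eta, and phi (R1), but eta is never established.

No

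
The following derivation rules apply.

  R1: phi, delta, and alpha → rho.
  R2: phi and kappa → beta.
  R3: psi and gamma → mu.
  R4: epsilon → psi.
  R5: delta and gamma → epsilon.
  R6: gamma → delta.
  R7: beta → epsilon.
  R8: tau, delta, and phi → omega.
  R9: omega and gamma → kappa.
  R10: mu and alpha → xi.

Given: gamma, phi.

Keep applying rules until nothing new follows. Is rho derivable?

rho would need phi, delta, and alpha (R1), but alpha is never established.

No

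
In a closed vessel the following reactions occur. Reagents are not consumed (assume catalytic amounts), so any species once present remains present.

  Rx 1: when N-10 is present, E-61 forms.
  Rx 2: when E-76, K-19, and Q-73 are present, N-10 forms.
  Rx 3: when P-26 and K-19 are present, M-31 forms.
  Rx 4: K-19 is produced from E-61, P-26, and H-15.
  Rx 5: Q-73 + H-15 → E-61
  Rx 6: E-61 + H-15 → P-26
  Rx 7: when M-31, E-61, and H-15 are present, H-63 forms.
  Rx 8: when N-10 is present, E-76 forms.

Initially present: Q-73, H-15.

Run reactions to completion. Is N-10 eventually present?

No

N-10 would need E-76, K-19, and Q-73 (Rx 2), but E-76 never forms.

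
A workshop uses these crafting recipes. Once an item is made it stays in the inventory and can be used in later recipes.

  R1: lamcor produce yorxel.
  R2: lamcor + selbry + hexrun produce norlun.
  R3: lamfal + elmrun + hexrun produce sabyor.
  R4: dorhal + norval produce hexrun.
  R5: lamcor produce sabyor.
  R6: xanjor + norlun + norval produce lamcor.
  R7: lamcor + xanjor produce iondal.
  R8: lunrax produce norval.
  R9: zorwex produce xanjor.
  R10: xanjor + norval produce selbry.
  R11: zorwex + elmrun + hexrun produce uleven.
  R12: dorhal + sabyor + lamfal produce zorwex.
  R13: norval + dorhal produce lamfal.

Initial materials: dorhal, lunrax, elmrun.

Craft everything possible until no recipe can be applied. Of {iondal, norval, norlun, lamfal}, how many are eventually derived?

lunrax → norval (R8).
norval + dorhal → lamfal (R13).
iondal would need lamcor and xanjor (R7), but lamcor is never obtained.
norval: reached.
norlun would need lamcor, selbry, and hexrun (R2), but lamcor is never obtained.
lamfal: reached.
Reached: norval and lamfal — 2 of the 4.

2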